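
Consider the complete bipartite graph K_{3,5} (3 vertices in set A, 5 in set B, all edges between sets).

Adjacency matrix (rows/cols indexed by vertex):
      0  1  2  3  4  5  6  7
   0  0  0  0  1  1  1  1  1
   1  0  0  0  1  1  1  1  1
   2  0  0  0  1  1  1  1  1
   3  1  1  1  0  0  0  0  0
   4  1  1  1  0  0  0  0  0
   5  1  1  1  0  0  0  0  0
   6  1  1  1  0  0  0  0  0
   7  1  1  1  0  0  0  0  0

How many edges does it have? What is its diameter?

K_{3,5} has 3 * 5 = 15 edges.
Any vertex reaches any opposite-side vertex in 1 step; same-side vertices reach in 2 steps via any opposite-side vertex.
Diameter = 2.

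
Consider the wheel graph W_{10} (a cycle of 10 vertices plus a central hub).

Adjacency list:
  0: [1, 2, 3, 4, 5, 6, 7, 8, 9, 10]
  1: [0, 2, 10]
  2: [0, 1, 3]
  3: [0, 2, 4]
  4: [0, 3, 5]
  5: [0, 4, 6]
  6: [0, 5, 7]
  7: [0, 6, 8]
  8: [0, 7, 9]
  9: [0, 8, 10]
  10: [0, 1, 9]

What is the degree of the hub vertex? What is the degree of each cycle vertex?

The hub connects to all 10 cycle vertices, so deg(hub) = 10.
Each cycle vertex connects to 2 neighbors on the cycle plus the hub, so deg(cycle vertex) = 3.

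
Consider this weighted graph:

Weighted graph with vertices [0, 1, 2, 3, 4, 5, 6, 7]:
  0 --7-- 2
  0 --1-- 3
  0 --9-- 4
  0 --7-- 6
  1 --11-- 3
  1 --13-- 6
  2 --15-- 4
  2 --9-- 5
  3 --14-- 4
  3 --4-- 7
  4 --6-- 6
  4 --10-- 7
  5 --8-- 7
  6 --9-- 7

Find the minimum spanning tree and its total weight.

Applying Kruskal's algorithm (sort edges by weight, add if no cycle):
  Add (0,3) w=1
  Add (3,7) w=4
  Add (4,6) w=6
  Add (0,2) w=7
  Add (0,6) w=7
  Add (5,7) w=8
  Skip (0,4) w=9 (creates cycle)
  Skip (2,5) w=9 (creates cycle)
  Skip (6,7) w=9 (creates cycle)
  Skip (4,7) w=10 (creates cycle)
  Add (1,3) w=11
  Skip (1,6) w=13 (creates cycle)
  Skip (3,4) w=14 (creates cycle)
  Skip (2,4) w=15 (creates cycle)
MST weight = 44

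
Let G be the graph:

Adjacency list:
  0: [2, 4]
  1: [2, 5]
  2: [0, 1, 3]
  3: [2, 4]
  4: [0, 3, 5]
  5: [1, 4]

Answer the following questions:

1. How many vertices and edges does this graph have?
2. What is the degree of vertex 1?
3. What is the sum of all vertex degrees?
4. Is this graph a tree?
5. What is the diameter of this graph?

Count: 6 vertices, 7 edges.
Vertex 1 has neighbors [2, 5], degree = 2.
Handshaking lemma: 2 * 7 = 14.
A tree on 6 vertices has 5 edges. This graph has 7 edges (2 extra). Not a tree.
Diameter (longest shortest path) = 2.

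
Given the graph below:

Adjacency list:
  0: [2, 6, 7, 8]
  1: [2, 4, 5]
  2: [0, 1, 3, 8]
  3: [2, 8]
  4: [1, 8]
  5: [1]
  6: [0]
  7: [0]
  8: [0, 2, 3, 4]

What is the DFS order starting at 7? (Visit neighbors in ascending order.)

DFS from vertex 7 (neighbors processed in ascending order):
Visit order: 7, 0, 2, 1, 4, 8, 3, 5, 6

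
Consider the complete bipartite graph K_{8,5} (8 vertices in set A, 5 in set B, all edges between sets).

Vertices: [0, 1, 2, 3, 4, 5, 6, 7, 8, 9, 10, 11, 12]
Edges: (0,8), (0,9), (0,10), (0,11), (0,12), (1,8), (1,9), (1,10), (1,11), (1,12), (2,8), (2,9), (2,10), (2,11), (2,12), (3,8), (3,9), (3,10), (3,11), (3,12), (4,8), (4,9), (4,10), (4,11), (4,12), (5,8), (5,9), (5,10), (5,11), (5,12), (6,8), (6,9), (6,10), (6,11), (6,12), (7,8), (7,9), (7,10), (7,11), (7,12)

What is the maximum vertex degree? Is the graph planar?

Set-A vertices have degree 5; set-B vertices have degree 8. Maximum degree = max(8,5) = 8.
K_{8,5} contains K_{3,3} as a subgraph (since both sides have >= 3 vertices); by Kuratowski's theorem it is not planar.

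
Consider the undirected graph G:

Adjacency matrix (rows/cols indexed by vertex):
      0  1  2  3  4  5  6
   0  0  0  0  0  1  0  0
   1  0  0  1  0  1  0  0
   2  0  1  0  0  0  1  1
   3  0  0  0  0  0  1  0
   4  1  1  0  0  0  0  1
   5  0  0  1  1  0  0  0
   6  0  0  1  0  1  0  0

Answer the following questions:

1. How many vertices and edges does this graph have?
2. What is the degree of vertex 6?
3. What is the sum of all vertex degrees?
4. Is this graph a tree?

Count: 7 vertices, 7 edges.
Vertex 6 has neighbors [2, 4], degree = 2.
Handshaking lemma: 2 * 7 = 14.
A tree on 7 vertices has 6 edges. This graph has 7 edges (1 extra). Not a tree.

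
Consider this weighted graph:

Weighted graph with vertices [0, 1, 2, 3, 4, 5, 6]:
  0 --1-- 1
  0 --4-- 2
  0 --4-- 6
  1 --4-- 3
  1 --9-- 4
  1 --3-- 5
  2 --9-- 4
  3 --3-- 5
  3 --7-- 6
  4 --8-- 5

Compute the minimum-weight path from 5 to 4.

Using Dijkstra's algorithm from vertex 5:
Shortest path: 5 -> 4
Total weight: 8 = 8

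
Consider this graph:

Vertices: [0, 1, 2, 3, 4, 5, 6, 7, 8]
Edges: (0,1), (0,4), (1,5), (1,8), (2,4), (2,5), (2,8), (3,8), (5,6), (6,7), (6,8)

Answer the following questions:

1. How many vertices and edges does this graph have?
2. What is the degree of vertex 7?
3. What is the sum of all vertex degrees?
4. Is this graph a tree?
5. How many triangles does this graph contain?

Count: 9 vertices, 11 edges.
Vertex 7 has neighbors [6], degree = 1.
Handshaking lemma: 2 * 11 = 22.
A tree on 9 vertices has 8 edges. This graph has 11 edges (3 extra). Not a tree.
Number of triangles = 0.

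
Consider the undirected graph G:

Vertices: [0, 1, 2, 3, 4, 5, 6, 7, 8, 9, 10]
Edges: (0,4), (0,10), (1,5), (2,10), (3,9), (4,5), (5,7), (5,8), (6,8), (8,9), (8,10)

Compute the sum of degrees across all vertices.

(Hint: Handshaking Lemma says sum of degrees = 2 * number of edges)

Count edges: 11 edges.
By Handshaking Lemma: sum of degrees = 2 * 11 = 22.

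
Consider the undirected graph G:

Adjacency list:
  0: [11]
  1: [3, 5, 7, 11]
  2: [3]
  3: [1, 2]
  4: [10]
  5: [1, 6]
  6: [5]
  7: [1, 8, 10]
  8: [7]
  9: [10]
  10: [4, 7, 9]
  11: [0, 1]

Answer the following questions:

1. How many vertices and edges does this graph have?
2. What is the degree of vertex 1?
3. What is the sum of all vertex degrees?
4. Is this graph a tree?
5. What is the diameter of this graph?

Count: 12 vertices, 11 edges.
Vertex 1 has neighbors [3, 5, 7, 11], degree = 4.
Handshaking lemma: 2 * 11 = 22.
A graph is a tree iff it is connected and has exactly n-1 edges. This graph is connected (all 12 vertices in one component) and has 12-1 = 11 edges. It is a tree.
Diameter (longest shortest path) = 5.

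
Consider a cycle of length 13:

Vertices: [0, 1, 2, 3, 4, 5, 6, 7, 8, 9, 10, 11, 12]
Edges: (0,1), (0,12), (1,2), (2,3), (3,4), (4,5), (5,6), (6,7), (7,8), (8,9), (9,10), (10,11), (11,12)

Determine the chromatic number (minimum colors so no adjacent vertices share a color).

This is an odd cycle (C_13). Odd cycles are not bipartite (any 2-coloring forces two adjacent vertices to match), and 3 colors suffice.
Chromatic number = 3.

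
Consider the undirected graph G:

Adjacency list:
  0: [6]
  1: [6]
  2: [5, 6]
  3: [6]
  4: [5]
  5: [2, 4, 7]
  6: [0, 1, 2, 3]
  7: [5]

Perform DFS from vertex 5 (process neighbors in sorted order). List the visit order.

DFS from vertex 5 (neighbors processed in ascending order):
Visit order: 5, 2, 6, 0, 1, 3, 4, 7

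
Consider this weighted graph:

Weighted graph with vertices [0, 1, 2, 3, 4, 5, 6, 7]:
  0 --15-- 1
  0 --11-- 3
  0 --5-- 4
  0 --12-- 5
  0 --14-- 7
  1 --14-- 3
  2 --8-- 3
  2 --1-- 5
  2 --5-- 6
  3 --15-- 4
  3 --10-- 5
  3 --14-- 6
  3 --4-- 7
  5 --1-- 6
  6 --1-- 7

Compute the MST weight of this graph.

Applying Kruskal's algorithm (sort edges by weight, add if no cycle):
  Add (2,5) w=1
  Add (5,6) w=1
  Add (6,7) w=1
  Add (3,7) w=4
  Add (0,4) w=5
  Skip (2,6) w=5 (creates cycle)
  Skip (2,3) w=8 (creates cycle)
  Skip (3,5) w=10 (creates cycle)
  Add (0,3) w=11
  Skip (0,5) w=12 (creates cycle)
  Skip (0,7) w=14 (creates cycle)
  Add (1,3) w=14
  Skip (3,6) w=14 (creates cycle)
  Skip (0,1) w=15 (creates cycle)
  Skip (3,4) w=15 (creates cycle)
MST weight = 37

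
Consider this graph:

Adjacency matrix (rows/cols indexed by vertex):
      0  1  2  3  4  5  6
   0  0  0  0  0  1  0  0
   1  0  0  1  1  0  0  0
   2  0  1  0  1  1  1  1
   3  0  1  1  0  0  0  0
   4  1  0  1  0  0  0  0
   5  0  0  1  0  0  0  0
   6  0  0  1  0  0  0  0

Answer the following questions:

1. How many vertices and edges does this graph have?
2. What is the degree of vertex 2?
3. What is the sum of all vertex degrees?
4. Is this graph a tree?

Count: 7 vertices, 7 edges.
Vertex 2 has neighbors [1, 3, 4, 5, 6], degree = 5.
Handshaking lemma: 2 * 7 = 14.
A tree on 7 vertices has 6 edges. This graph has 7 edges (1 extra). Not a tree.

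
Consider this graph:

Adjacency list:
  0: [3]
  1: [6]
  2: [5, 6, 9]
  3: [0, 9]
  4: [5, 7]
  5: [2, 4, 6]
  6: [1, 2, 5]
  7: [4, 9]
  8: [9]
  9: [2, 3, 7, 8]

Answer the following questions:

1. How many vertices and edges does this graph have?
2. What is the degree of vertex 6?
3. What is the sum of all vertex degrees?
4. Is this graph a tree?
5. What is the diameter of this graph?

Count: 10 vertices, 11 edges.
Vertex 6 has neighbors [1, 2, 5], degree = 3.
Handshaking lemma: 2 * 11 = 22.
A tree on 10 vertices has 9 edges. This graph has 11 edges (2 extra). Not a tree.
Diameter (longest shortest path) = 5.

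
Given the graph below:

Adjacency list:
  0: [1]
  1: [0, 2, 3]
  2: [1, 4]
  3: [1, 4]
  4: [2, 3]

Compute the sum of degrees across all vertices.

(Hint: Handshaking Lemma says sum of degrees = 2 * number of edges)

Count edges: 5 edges.
By Handshaking Lemma: sum of degrees = 2 * 5 = 10.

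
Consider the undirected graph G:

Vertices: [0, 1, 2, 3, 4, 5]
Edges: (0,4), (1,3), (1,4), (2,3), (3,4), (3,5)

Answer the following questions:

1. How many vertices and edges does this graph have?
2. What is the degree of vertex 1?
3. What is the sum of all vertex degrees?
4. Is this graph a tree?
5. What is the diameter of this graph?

Count: 6 vertices, 6 edges.
Vertex 1 has neighbors [3, 4], degree = 2.
Handshaking lemma: 2 * 6 = 12.
A tree on 6 vertices has 5 edges. This graph has 6 edges (1 extra). Not a tree.
Diameter (longest shortest path) = 3.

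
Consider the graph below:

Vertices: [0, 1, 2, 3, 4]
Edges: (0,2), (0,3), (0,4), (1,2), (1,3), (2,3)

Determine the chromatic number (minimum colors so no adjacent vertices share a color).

The graph has a maximum clique of size 3 (lower bound on chromatic number).
A valid 3-coloring: {0: 0, 1: 0, 2: 1, 3: 2, 4: 1}.
Chromatic number = 3.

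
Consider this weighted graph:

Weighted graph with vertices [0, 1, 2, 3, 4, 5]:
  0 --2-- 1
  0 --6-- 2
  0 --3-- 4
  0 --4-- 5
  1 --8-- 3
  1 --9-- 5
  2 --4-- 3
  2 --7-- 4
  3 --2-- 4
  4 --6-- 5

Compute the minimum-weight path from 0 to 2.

Using Dijkstra's algorithm from vertex 0:
Shortest path: 0 -> 2
Total weight: 6 = 6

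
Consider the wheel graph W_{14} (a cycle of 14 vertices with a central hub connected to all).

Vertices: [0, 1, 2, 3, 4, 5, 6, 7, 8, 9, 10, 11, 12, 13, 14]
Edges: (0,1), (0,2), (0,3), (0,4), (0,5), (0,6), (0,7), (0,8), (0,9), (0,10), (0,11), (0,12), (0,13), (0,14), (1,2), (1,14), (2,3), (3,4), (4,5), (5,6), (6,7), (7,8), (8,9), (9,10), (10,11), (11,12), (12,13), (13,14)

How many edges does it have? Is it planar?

Wheel graph W_{14}: 14 cycle edges + 14 spoke edges = 28 edges.
Total vertices: 15.
The graph is planar.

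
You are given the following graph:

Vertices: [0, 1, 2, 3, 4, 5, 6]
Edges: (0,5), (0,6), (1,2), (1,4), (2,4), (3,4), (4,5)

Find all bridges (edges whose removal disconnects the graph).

A bridge is an edge whose removal increases the number of connected components.
Bridges found: (0,5), (0,6), (3,4), (4,5)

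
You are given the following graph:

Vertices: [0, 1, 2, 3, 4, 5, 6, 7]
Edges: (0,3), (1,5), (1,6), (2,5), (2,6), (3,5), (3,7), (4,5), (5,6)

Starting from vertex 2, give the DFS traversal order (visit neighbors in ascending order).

DFS from vertex 2 (neighbors processed in ascending order):
Visit order: 2, 5, 1, 6, 3, 0, 7, 4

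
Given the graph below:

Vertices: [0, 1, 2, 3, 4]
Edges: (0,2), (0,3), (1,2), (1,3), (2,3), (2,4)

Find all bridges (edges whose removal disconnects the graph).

A bridge is an edge whose removal increases the number of connected components.
Bridges found: (2,4)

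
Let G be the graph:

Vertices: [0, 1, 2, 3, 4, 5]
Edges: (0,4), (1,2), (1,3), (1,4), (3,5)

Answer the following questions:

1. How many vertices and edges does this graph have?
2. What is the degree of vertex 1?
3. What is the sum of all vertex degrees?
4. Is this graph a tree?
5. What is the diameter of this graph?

Count: 6 vertices, 5 edges.
Vertex 1 has neighbors [2, 3, 4], degree = 3.
Handshaking lemma: 2 * 5 = 10.
A graph is a tree iff it is connected and has exactly n-1 edges. This graph is connected (all 6 vertices in one component) and has 6-1 = 5 edges. It is a tree.
Diameter (longest shortest path) = 4.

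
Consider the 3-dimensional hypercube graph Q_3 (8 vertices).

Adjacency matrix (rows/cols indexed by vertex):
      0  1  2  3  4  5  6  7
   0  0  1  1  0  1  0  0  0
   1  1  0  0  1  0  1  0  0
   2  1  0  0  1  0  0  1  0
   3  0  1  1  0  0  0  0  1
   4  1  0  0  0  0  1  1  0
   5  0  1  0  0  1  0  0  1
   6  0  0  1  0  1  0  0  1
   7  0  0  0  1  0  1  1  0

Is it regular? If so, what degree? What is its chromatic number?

In Q_3, every vertex has exactly 3 neighbors (flip one of 3 bits), so it is 3-regular.
Q_3 is bipartite (partition by bit-parity), so chromatic number = 2.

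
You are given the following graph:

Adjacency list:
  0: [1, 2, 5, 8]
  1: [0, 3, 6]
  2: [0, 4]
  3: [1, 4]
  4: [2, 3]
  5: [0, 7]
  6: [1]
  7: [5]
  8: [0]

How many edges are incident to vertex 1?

Vertex 1 has neighbors [0, 3, 6], so deg(1) = 3.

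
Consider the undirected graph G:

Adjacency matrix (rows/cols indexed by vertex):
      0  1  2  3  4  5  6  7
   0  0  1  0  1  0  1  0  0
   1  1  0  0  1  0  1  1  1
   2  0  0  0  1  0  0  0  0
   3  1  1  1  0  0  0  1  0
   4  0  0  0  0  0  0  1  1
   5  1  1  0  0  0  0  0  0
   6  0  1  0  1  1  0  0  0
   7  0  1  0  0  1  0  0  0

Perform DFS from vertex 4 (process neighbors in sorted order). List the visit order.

DFS from vertex 4 (neighbors processed in ascending order):
Visit order: 4, 6, 1, 0, 3, 2, 5, 7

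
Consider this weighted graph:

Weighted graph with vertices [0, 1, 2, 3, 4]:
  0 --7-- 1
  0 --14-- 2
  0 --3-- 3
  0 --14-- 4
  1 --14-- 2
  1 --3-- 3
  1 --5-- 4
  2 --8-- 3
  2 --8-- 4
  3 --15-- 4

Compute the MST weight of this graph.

Applying Kruskal's algorithm (sort edges by weight, add if no cycle):
  Add (0,3) w=3
  Add (1,3) w=3
  Add (1,4) w=5
  Skip (0,1) w=7 (creates cycle)
  Add (2,4) w=8
  Skip (2,3) w=8 (creates cycle)
  Skip (0,4) w=14 (creates cycle)
  Skip (0,2) w=14 (creates cycle)
  Skip (1,2) w=14 (creates cycle)
  Skip (3,4) w=15 (creates cycle)
MST weight = 19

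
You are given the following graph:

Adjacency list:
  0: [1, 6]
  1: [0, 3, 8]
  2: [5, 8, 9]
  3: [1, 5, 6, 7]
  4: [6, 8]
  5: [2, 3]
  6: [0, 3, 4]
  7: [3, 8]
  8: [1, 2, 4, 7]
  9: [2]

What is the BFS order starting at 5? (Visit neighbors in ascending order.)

BFS from vertex 5 (neighbors processed in ascending order):
Visit order: 5, 2, 3, 8, 9, 1, 6, 7, 4, 0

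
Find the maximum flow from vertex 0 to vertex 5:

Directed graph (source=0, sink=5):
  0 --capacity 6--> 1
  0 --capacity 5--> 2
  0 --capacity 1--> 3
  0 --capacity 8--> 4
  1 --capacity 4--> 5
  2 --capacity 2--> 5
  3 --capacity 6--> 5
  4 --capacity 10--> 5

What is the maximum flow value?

Computing max flow:
  Flow on (0->1): 4/6
  Flow on (0->2): 2/5
  Flow on (0->3): 1/1
  Flow on (0->4): 8/8
  Flow on (1->5): 4/4
  Flow on (2->5): 2/2
  Flow on (3->5): 1/6
  Flow on (4->5): 8/10
Maximum flow = 15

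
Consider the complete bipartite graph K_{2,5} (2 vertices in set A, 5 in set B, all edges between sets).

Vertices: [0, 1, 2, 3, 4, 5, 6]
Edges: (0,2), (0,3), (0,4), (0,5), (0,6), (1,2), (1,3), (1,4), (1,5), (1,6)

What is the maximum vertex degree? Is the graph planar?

Set-A vertices have degree 5; set-B vertices have degree 2. Maximum degree = max(2,5) = 5.
min(2,5) <= 2, so K_{2,5} avoids a K_{3,3} subdivision and is planar.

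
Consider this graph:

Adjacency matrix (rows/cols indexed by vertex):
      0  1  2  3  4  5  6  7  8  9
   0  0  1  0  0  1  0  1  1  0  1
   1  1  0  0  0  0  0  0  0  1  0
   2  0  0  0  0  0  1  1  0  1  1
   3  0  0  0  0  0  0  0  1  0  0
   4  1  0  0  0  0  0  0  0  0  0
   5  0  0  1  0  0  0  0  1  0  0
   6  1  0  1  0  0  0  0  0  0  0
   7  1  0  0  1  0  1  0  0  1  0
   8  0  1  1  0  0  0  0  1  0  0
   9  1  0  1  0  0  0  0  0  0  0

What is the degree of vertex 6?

Vertex 6 has neighbors [0, 2], so deg(6) = 2.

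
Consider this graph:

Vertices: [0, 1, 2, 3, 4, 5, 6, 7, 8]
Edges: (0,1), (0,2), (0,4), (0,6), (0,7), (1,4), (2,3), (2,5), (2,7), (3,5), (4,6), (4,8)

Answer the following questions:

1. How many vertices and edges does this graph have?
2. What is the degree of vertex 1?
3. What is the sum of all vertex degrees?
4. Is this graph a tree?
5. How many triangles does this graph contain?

Count: 9 vertices, 12 edges.
Vertex 1 has neighbors [0, 4], degree = 2.
Handshaking lemma: 2 * 12 = 24.
A tree on 9 vertices has 8 edges. This graph has 12 edges (4 extra). Not a tree.
Number of triangles = 4.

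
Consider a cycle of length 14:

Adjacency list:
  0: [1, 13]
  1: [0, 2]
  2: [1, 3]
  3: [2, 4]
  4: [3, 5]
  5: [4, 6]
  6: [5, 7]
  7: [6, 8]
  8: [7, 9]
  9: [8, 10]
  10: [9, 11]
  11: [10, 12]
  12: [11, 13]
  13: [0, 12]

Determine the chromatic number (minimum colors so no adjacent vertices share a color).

This is an even cycle (C_14). Even cycles are bipartite.
Chromatic number = 2.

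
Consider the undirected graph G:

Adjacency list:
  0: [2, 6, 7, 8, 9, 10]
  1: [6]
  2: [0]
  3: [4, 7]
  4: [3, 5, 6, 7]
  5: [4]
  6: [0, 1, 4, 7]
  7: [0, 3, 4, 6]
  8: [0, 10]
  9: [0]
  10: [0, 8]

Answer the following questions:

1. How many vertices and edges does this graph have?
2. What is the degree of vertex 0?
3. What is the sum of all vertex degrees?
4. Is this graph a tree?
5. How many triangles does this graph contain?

Count: 11 vertices, 14 edges.
Vertex 0 has neighbors [2, 6, 7, 8, 9, 10], degree = 6.
Handshaking lemma: 2 * 14 = 28.
A tree on 11 vertices has 10 edges. This graph has 14 edges (4 extra). Not a tree.
Number of triangles = 4.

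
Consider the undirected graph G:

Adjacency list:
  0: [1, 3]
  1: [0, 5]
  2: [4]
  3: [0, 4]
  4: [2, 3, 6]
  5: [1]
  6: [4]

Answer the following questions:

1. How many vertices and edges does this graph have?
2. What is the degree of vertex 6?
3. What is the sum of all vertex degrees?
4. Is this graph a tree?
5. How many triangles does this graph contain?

Count: 7 vertices, 6 edges.
Vertex 6 has neighbors [4], degree = 1.
Handshaking lemma: 2 * 6 = 12.
A graph is a tree iff it is connected and has exactly n-1 edges. This graph is connected (all 7 vertices in one component) and has 7-1 = 6 edges. It is a tree.
Number of triangles = 0.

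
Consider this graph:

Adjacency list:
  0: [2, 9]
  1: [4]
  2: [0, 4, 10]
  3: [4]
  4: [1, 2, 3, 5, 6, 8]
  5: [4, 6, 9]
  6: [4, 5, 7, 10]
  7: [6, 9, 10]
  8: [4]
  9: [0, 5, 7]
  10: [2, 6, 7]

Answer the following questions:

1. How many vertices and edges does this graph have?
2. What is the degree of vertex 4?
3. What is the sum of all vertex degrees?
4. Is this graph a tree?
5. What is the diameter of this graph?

Count: 11 vertices, 15 edges.
Vertex 4 has neighbors [1, 2, 3, 5, 6, 8], degree = 6.
Handshaking lemma: 2 * 15 = 30.
A tree on 11 vertices has 10 edges. This graph has 15 edges (5 extra). Not a tree.
Diameter (longest shortest path) = 3.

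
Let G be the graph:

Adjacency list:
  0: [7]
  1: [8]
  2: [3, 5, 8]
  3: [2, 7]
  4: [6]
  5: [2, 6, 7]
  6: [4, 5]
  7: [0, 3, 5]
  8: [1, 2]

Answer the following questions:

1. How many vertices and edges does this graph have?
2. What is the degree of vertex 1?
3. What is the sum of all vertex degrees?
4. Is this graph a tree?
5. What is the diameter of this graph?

Count: 9 vertices, 9 edges.
Vertex 1 has neighbors [8], degree = 1.
Handshaking lemma: 2 * 9 = 18.
A tree on 9 vertices has 8 edges. This graph has 9 edges (1 extra). Not a tree.
Diameter (longest shortest path) = 5.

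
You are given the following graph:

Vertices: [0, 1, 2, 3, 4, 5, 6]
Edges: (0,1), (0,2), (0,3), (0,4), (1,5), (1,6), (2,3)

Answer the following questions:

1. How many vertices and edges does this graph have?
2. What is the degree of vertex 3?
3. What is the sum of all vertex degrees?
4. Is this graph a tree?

Count: 7 vertices, 7 edges.
Vertex 3 has neighbors [0, 2], degree = 2.
Handshaking lemma: 2 * 7 = 14.
A tree on 7 vertices has 6 edges. This graph has 7 edges (1 extra). Not a tree.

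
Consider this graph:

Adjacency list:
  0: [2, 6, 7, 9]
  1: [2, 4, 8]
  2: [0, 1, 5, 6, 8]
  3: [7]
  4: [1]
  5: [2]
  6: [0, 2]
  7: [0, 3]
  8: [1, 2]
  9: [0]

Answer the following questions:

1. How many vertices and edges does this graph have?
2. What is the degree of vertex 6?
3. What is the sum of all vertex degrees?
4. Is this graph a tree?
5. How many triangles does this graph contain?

Count: 10 vertices, 11 edges.
Vertex 6 has neighbors [0, 2], degree = 2.
Handshaking lemma: 2 * 11 = 22.
A tree on 10 vertices has 9 edges. This graph has 11 edges (2 extra). Not a tree.
Number of triangles = 2.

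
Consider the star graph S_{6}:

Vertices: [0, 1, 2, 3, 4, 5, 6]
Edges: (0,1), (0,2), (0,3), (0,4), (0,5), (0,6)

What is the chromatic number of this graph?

S_{6} has one hub adjacent to 6 leaves; leaves are pairwise non-adjacent.
Color the hub 0 and every leaf 1.
Chromatic number = 2.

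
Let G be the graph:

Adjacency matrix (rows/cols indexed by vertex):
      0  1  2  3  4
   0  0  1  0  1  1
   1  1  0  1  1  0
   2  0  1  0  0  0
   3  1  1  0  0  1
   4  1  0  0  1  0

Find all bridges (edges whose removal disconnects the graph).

A bridge is an edge whose removal increases the number of connected components.
Bridges found: (1,2)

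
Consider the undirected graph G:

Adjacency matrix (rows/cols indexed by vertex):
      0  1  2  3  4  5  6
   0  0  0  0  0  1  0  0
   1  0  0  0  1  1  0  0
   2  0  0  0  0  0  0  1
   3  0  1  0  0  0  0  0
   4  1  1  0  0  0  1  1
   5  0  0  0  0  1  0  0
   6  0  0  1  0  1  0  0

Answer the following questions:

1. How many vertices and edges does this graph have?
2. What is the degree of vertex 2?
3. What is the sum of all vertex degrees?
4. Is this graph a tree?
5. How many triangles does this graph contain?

Count: 7 vertices, 6 edges.
Vertex 2 has neighbors [6], degree = 1.
Handshaking lemma: 2 * 6 = 12.
A graph is a tree iff it is connected and has exactly n-1 edges. This graph is connected (all 7 vertices in one component) and has 7-1 = 6 edges. It is a tree.
Number of triangles = 0.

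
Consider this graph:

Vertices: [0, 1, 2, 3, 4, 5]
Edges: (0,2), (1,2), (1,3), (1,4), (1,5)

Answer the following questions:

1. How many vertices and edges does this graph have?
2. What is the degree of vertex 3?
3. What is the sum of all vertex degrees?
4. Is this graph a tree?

Count: 6 vertices, 5 edges.
Vertex 3 has neighbors [1], degree = 1.
Handshaking lemma: 2 * 5 = 10.
A graph is a tree iff it is connected and has exactly n-1 edges. This graph is connected (all 6 vertices in one component) and has 6-1 = 5 edges. It is a tree.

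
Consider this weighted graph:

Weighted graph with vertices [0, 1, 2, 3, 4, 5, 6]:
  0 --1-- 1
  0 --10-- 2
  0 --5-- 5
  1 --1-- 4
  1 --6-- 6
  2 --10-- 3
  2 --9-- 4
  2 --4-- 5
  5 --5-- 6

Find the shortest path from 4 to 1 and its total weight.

Using Dijkstra's algorithm from vertex 4:
Shortest path: 4 -> 1
Total weight: 1 = 1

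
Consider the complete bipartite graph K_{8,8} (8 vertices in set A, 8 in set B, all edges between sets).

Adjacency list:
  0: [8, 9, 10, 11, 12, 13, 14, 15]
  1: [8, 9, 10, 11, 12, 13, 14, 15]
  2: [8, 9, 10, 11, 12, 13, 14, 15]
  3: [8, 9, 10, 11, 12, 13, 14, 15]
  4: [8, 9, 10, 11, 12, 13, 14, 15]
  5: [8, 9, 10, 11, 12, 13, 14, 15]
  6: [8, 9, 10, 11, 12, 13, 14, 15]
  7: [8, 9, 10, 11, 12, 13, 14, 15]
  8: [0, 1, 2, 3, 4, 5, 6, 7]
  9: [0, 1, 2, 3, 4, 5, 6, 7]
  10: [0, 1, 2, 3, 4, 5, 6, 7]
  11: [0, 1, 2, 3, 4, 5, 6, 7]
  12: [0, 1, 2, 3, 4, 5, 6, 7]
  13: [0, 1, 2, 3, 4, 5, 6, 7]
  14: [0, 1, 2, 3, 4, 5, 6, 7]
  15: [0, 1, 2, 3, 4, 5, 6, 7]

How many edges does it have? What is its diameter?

K_{8,8} has 8 * 8 = 64 edges.
Any vertex reaches any opposite-side vertex in 1 step; same-side vertices reach in 2 steps via any opposite-side vertex.
Diameter = 2.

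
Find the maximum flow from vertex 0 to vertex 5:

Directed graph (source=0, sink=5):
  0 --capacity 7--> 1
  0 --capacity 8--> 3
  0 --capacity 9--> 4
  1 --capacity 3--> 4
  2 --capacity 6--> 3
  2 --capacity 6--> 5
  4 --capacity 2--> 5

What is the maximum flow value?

Computing max flow:
  Flow on (0->1): 2/7
  Flow on (1->4): 2/3
  Flow on (4->5): 2/2
Maximum flow = 2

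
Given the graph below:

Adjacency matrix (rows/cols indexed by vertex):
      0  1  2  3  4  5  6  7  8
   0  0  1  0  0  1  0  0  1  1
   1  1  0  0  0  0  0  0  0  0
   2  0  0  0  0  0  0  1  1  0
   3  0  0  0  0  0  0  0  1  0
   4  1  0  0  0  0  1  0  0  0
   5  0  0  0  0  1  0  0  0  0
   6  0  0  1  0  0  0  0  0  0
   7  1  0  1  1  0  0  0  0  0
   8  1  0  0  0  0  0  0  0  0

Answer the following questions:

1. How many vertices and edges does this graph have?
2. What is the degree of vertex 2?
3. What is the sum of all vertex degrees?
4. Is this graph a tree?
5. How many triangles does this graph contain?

Count: 9 vertices, 8 edges.
Vertex 2 has neighbors [6, 7], degree = 2.
Handshaking lemma: 2 * 8 = 16.
A graph is a tree iff it is connected and has exactly n-1 edges. This graph is connected (all 9 vertices in one component) and has 9-1 = 8 edges. It is a tree.
Number of triangles = 0.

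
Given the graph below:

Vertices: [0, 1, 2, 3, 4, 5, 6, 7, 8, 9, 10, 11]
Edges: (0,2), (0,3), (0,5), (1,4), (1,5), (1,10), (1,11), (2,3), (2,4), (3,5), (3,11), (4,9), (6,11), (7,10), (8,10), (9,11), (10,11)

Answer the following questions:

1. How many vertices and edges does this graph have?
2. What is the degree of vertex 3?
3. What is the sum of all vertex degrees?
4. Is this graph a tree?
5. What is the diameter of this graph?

Count: 12 vertices, 17 edges.
Vertex 3 has neighbors [0, 2, 5, 11], degree = 4.
Handshaking lemma: 2 * 17 = 34.
A tree on 12 vertices has 11 edges. This graph has 17 edges (6 extra). Not a tree.
Diameter (longest shortest path) = 4.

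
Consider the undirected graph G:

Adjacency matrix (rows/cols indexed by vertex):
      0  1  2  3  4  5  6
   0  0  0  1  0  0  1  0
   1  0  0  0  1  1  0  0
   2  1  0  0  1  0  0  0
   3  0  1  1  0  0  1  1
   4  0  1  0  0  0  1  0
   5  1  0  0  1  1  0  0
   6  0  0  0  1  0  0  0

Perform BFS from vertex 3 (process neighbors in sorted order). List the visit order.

BFS from vertex 3 (neighbors processed in ascending order):
Visit order: 3, 1, 2, 5, 6, 4, 0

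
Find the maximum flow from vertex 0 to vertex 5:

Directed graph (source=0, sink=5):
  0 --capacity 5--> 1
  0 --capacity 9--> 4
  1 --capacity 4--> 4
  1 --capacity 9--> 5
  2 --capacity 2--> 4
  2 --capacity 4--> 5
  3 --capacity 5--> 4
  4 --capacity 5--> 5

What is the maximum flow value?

Computing max flow:
  Flow on (0->1): 5/5
  Flow on (0->4): 5/9
  Flow on (1->5): 5/9
  Flow on (4->5): 5/5
Maximum flow = 10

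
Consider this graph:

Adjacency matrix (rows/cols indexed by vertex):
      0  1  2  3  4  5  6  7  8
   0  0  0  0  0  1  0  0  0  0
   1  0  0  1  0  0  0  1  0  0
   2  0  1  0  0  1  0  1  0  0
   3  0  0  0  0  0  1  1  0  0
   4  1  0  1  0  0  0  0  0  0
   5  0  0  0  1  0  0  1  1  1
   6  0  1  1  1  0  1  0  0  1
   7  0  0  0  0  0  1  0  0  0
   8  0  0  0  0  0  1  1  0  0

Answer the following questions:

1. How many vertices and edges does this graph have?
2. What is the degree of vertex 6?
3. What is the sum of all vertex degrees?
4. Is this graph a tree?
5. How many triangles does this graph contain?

Count: 9 vertices, 11 edges.
Vertex 6 has neighbors [1, 2, 3, 5, 8], degree = 5.
Handshaking lemma: 2 * 11 = 22.
A tree on 9 vertices has 8 edges. This graph has 11 edges (3 extra). Not a tree.
Number of triangles = 3.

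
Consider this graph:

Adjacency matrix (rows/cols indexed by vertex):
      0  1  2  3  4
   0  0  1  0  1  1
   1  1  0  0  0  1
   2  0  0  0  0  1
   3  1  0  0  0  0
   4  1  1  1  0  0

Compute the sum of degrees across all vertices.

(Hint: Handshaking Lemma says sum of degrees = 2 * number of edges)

Count edges: 5 edges.
By Handshaking Lemma: sum of degrees = 2 * 5 = 10.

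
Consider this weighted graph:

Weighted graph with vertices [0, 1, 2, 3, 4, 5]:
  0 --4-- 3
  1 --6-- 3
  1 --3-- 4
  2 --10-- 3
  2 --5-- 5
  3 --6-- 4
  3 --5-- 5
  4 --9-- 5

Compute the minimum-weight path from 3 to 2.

Using Dijkstra's algorithm from vertex 3:
Shortest path: 3 -> 2
Total weight: 10 = 10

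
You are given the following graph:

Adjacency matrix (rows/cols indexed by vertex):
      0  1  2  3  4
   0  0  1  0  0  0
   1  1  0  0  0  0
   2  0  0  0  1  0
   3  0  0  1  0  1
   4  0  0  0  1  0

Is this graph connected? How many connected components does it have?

Checking connectivity: the graph has 2 connected component(s).
Components: [[0, 1], [2, 3, 4]]. The graph is NOT connected.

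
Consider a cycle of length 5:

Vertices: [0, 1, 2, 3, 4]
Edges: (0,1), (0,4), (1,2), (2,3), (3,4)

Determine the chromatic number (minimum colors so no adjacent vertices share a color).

This is an odd cycle (C_5). Odd cycles are not bipartite (any 2-coloring forces two adjacent vertices to match), and 3 colors suffice.
Chromatic number = 3.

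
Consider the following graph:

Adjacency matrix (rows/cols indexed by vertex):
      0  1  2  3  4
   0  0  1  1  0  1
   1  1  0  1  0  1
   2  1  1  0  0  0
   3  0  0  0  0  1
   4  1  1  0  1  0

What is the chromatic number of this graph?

The graph has a maximum clique of size 3 (lower bound on chromatic number).
A valid 3-coloring: {0: 0, 1: 1, 2: 2, 3: 0, 4: 2}.
Chromatic number = 3.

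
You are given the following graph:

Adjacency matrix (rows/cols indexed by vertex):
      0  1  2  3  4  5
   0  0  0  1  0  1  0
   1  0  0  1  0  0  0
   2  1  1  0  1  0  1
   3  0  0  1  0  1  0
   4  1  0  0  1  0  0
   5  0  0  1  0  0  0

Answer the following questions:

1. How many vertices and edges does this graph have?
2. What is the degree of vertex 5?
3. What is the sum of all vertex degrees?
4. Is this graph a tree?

Count: 6 vertices, 6 edges.
Vertex 5 has neighbors [2], degree = 1.
Handshaking lemma: 2 * 6 = 12.
A tree on 6 vertices has 5 edges. This graph has 6 edges (1 extra). Not a tree.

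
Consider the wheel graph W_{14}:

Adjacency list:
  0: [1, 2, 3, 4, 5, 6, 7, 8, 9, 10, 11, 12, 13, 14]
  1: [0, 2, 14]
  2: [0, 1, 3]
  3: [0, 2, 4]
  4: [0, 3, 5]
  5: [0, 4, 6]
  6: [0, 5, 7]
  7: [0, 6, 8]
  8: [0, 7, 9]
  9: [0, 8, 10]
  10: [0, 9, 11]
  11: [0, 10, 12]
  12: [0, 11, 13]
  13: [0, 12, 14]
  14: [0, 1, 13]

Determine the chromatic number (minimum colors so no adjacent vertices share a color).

W_{14} = C_{14} plus a hub adjacent to every cycle vertex.
The outer cycle needs 2 colors (even cycle); the hub is adjacent to all of them so needs a fresh color.
Chromatic number = 2 + 1 = 3.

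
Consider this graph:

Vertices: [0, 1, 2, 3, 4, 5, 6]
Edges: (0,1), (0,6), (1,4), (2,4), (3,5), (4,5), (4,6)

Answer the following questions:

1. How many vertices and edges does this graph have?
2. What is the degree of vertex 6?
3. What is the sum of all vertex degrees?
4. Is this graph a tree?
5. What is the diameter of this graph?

Count: 7 vertices, 7 edges.
Vertex 6 has neighbors [0, 4], degree = 2.
Handshaking lemma: 2 * 7 = 14.
A tree on 7 vertices has 6 edges. This graph has 7 edges (1 extra). Not a tree.
Diameter (longest shortest path) = 4.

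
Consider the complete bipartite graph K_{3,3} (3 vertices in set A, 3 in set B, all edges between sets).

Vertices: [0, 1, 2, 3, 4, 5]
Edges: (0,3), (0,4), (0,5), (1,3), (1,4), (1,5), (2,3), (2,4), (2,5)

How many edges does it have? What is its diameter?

K_{3,3} has 3 * 3 = 9 edges.
Any vertex reaches any opposite-side vertex in 1 step; same-side vertices reach in 2 steps via any opposite-side vertex.
Diameter = 2.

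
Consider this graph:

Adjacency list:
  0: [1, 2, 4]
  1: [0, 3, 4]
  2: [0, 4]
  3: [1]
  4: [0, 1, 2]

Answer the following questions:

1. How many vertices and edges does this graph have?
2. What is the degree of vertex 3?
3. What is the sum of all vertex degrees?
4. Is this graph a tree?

Count: 5 vertices, 6 edges.
Vertex 3 has neighbors [1], degree = 1.
Handshaking lemma: 2 * 6 = 12.
A tree on 5 vertices has 4 edges. This graph has 6 edges (2 extra). Not a tree.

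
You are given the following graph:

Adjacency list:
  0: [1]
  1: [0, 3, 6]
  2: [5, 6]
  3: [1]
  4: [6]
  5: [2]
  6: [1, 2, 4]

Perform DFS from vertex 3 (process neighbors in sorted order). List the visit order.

DFS from vertex 3 (neighbors processed in ascending order):
Visit order: 3, 1, 0, 6, 2, 5, 4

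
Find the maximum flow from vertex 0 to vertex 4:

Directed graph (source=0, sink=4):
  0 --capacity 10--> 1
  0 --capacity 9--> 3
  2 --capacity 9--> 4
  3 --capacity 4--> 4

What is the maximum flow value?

Computing max flow:
  Flow on (0->3): 4/9
  Flow on (3->4): 4/4
Maximum flow = 4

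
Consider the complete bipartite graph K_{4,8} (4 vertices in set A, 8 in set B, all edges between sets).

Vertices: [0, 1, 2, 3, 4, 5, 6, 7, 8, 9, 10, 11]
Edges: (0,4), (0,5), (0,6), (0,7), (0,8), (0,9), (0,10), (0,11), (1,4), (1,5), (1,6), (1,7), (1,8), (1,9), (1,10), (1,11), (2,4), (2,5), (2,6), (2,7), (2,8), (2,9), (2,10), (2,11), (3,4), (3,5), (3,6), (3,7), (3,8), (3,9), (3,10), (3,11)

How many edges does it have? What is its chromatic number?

K_{4,8} has 4 * 8 = 32 edges.
Bipartite graphs have chromatic number 2 (color each partition differently).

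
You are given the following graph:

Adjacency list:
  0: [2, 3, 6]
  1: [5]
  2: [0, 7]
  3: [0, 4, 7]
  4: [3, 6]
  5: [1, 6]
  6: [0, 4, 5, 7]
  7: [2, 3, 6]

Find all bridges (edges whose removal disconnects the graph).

A bridge is an edge whose removal increases the number of connected components.
Bridges found: (1,5), (5,6)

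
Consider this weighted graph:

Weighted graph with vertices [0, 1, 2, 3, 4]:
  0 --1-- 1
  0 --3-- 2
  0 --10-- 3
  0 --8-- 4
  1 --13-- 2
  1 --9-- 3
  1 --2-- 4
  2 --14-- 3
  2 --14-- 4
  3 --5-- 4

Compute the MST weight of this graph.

Applying Kruskal's algorithm (sort edges by weight, add if no cycle):
  Add (0,1) w=1
  Add (1,4) w=2
  Add (0,2) w=3
  Add (3,4) w=5
  Skip (0,4) w=8 (creates cycle)
  Skip (1,3) w=9 (creates cycle)
  Skip (0,3) w=10 (creates cycle)
  Skip (1,2) w=13 (creates cycle)
  Skip (2,3) w=14 (creates cycle)
  Skip (2,4) w=14 (creates cycle)
MST weight = 11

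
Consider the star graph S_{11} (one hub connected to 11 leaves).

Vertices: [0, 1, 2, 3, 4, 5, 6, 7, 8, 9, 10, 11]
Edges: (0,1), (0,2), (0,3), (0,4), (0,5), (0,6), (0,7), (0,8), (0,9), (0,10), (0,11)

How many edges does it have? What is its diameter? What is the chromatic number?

Star graph S_{11}: the hub connects to all 11 leaves.
Edges = 11.
Diameter = 2 (any leaf to hub is 1, leaf to leaf through hub is 2).
Star graphs are bipartite (hub vs leaves), so chromatic number = 2.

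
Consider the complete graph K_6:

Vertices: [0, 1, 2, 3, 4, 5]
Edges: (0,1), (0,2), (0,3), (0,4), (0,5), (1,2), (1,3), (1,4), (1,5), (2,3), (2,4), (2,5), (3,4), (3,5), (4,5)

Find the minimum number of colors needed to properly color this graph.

In K_6, every vertex is adjacent to every other vertex.
Each vertex needs a unique color.
Chromatic number = 6.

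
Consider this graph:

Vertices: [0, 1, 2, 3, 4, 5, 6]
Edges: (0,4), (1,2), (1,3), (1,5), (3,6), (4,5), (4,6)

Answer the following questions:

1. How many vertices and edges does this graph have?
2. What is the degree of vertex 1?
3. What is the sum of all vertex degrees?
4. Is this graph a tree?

Count: 7 vertices, 7 edges.
Vertex 1 has neighbors [2, 3, 5], degree = 3.
Handshaking lemma: 2 * 7 = 14.
A tree on 7 vertices has 6 edges. This graph has 7 edges (1 extra). Not a tree.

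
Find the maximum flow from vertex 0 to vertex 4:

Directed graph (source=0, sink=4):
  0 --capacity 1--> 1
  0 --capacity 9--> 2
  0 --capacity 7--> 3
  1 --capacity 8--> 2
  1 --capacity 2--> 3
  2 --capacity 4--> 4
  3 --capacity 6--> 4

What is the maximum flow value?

Computing max flow:
  Flow on (0->2): 4/9
  Flow on (0->3): 6/7
  Flow on (2->4): 4/4
  Flow on (3->4): 6/6
Maximum flow = 10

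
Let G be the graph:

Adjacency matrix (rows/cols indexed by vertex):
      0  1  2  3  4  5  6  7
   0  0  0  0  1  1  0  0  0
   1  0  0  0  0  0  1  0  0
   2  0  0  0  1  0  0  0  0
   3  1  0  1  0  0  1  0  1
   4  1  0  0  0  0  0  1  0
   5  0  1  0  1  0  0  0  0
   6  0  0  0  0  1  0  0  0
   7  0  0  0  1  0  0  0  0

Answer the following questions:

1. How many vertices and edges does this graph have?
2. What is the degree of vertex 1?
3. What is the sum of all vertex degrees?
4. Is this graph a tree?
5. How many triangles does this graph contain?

Count: 8 vertices, 7 edges.
Vertex 1 has neighbors [5], degree = 1.
Handshaking lemma: 2 * 7 = 14.
A graph is a tree iff it is connected and has exactly n-1 edges. This graph is connected (all 8 vertices in one component) and has 8-1 = 7 edges. It is a tree.
Number of triangles = 0.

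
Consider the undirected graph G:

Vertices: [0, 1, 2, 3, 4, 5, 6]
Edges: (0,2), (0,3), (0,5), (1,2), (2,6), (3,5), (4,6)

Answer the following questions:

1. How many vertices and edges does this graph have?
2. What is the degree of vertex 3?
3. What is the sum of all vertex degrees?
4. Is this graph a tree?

Count: 7 vertices, 7 edges.
Vertex 3 has neighbors [0, 5], degree = 2.
Handshaking lemma: 2 * 7 = 14.
A tree on 7 vertices has 6 edges. This graph has 7 edges (1 extra). Not a tree.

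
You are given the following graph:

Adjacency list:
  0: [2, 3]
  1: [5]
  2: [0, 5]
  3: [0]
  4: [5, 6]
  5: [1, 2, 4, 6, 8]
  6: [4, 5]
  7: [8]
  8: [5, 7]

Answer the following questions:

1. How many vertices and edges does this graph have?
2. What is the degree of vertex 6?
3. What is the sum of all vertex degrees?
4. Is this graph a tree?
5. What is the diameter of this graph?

Count: 9 vertices, 9 edges.
Vertex 6 has neighbors [4, 5], degree = 2.
Handshaking lemma: 2 * 9 = 18.
A tree on 9 vertices has 8 edges. This graph has 9 edges (1 extra). Not a tree.
Diameter (longest shortest path) = 5.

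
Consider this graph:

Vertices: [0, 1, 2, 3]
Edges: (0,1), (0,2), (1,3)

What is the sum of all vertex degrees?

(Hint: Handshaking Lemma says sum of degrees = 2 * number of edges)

Count edges: 3 edges.
By Handshaking Lemma: sum of degrees = 2 * 3 = 6.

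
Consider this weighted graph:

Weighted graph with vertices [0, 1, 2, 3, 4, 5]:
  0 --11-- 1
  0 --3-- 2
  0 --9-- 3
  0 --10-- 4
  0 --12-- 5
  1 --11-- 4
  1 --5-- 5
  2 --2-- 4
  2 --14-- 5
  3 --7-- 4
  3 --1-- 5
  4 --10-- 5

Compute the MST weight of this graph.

Applying Kruskal's algorithm (sort edges by weight, add if no cycle):
  Add (3,5) w=1
  Add (2,4) w=2
  Add (0,2) w=3
  Add (1,5) w=5
  Add (3,4) w=7
  Skip (0,3) w=9 (creates cycle)
  Skip (0,4) w=10 (creates cycle)
  Skip (4,5) w=10 (creates cycle)
  Skip (0,1) w=11 (creates cycle)
  Skip (1,4) w=11 (creates cycle)
  Skip (0,5) w=12 (creates cycle)
  Skip (2,5) w=14 (creates cycle)
MST weight = 18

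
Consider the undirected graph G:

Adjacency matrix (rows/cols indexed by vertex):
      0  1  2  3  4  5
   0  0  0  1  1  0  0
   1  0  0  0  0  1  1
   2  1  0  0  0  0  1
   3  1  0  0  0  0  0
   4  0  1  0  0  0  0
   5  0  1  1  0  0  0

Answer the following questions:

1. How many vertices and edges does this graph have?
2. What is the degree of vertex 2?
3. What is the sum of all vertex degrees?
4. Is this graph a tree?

Count: 6 vertices, 5 edges.
Vertex 2 has neighbors [0, 5], degree = 2.
Handshaking lemma: 2 * 5 = 10.
A graph is a tree iff it is connected and has exactly n-1 edges. This graph is connected (all 6 vertices in one component) and has 6-1 = 5 edges. It is a tree.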